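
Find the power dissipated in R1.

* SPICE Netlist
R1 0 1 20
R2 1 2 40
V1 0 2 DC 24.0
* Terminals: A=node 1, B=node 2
Nodal analysis, taking node 2 as the 0 V reference.
Source V1 fixes V_0 = 24 V.
KCL at each unknown node (sum of currents leaving = 0; resistances in Ω):
  Node 1: (V_1 - 24)/20 + (V_1 - 0)/40 = 0
Collecting terms: 0.075 × V_1 = 1.2  =>  V_1 = 16 V
I_R1 = (V_0 - V_1)/R1 = (24 - 16)/20 = 0.4 A
P_R1 = I_R1² × R1 = (0.4)² × 20 = 3.2 W

Final answer: 3.2 W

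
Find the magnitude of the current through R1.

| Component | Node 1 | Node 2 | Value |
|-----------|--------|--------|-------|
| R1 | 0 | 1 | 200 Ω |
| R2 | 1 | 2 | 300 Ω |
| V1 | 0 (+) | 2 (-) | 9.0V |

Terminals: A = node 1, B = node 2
Nodal analysis, taking node 2 as the 0 V reference.
Source V1 fixes V_0 = 9 V.
KCL at each unknown node (sum of currents leaving = 0; resistances in Ω):
  Node 1: (V_1 - 9)/200 + (V_1 - 0)/300 = 0
Collecting terms: 0.008333 × V_1 = 0.045  =>  V_1 = 5.4 V
I_R1 = (V_0 - V_1)/R1 = (9 - 5.4)/200 = 0.018 A
|I_R1| = 0.018 A

Final answer: |I_R1| = 0.018 A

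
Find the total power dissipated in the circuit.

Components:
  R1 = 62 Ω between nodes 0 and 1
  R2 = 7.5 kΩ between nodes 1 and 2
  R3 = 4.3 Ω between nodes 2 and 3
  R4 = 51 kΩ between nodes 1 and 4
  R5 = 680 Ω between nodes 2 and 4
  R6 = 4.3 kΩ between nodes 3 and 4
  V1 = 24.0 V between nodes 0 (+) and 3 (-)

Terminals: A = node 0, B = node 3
Nodal analysis, taking node 3 as the 0 V reference.
Source V1 fixes V_0 = 24 V.
KCL at each unknown node (sum of currents leaving = 0; resistances in Ω):
  Node 1: (V_1 - 24)/62 + (V_1 - V_2)/7500 + (V_1 - V_4)/51000 = 0
  Node 2: (V_2 - V_1)/7500 + (V_2 - 0)/4.3 + (V_2 - V_4)/680 = 0
  Node 4: (V_4 - V_1)/51000 + (V_4 - V_2)/680 + (V_4 - 0)/4300 = 0
Collecting terms (coefficients in siemens):
  0.01628·V_1 - 0.0001333·V_2 - 0.00001961·V_4 = 0.3871
  0.2342·V_2 - 0.0001333·V_1 - 0.001471·V_4 = 0
  0.001723·V_4 - 0.00001961·V_1 - 0.001471·V_2 = 0
Solving these 3 simultaneous equations (Gaussian elimination) gives:
  V_1 = 23.78 V, V_2 = 0.01532 V, V_4 = 0.2837 V
Power in each resistor, P = (ΔV)²/R:
  P_R1 = (24 - 23.78)²/62 = 0.0008163 W
  P_R2 = (23.78 - 0.01532)²/7500 = 0.07527 W
  P_R3 = (0.01532 - 0)²/4.3 = 0.00005458 W
  P_R4 = (23.78 - 0.2837)²/51000 = 0.01082 W
  P_R5 = (0.01532 - 0.2837)²/680 = 0.0001059 W
  P_R6 = (0 - 0.2837)²/4300 = 0.00001871 W
P_total = P_R1 + P_R2 + P_R3 + P_R4 + P_R5 + P_R6 = 0.08709 W

Final answer: 0.08709 W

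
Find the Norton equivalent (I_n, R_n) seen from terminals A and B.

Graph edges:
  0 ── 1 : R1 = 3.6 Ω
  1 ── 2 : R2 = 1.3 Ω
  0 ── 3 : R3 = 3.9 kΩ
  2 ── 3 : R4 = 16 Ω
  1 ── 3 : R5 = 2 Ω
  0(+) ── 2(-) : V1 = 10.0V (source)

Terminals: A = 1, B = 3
Find the Thévenin equivalent first; then I_n = V_th/R_th and R_n = R_th.
Step 1 — V_th is the open-circuit voltage V_A - V_B (nothing connected across the terminals).
Nodal analysis, taking node 2 as the 0 V reference.
Source V1 fixes V_0 = 10 V.
KCL at each unknown node (sum of currents leaving = 0; resistances in Ω):
  Node 1: (V_1 - 10)/3.6 + (V_1 - 0)/1.3 + (V_1 - V_3)/2 = 0
  Node 3: (V_3 - 10)/3900 + (V_3 - 0)/16 + (V_3 - V_1)/2 = 0
Collecting terms (coefficients in siemens):
  1.547·V_1 - 0.5·V_3 = 2.778
  0.5628·V_3 - 0.5·V_1 = 0.002564
Determinant D = (1.547)(0.5628) - (-0.5)(-0.5) = 0.6206
V_1 = [(2.778)(0.5628) - (-0.5)(0.002564)]/D = 2.521 V
V_3 = [(1.547)(0.002564) - (2.778)(-0.5)]/D = 2.244 V
V_th = V_1 - V_3 = 2.521 - 2.244 = 0.2766 V
Step 2 — R_th: zero the source — replace V1 by a short circuit (node 2 merges into node 0) — and find the resistance seen between A (node 1) and B (node 3).
Reduce the network between node 1 (A) and node 3 (B) by series/parallel combination:
  Rp1 = R1 ‖ R2 (parallel, both between nodes 0 and 1) = 1/(1/3.6 + 1/1.3) = 0.9551 Ω
  Rp2 = R3 ‖ R4 (parallel, both between nodes 0 and 3) = 1/(1/3900 + 1/16) = 15.93 Ω
  Rs1 = Rp1 + Rp2 (series, joined only at node 0) = 0.9551 + 15.93 = 16.89 Ω
  Rp3 = R5 ‖ Rs1 (parallel, both between nodes 1 and 3) = 1/(1/2 + 1/16.89) = 1.788 Ω
R_th = 1.788 Ω
I_n = V_th/R_th = 0.2766/1.788 = 0.1547 A, and R_n = R_th = 1.788 Ω

Final answer: I_n = 0.1547 A, R_n = 1.788 Ω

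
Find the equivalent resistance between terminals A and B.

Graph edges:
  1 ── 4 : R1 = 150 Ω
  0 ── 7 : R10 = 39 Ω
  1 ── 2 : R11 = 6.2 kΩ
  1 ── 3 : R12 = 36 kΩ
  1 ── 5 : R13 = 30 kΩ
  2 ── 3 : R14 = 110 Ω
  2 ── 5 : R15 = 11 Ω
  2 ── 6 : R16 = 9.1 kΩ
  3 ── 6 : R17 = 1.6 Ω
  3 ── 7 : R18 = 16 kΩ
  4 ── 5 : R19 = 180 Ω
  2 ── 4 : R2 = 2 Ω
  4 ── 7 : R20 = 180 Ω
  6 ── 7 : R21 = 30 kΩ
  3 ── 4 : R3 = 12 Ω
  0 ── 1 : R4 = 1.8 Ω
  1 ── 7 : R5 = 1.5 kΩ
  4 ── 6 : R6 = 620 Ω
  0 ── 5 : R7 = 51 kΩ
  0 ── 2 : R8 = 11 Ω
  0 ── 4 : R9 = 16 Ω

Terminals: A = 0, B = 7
The network is not a plain series/parallel combination. Inject a 1 A test current into terminal A (node 0) and return it from terminal B (node 7); then R_eq = V_A / (1 A).
Nodal analysis, taking node 7 as the 0 V reference.
Current source I_test pushes 1 A into node 0 and draws it out of node 7.
KCL at each unknown node (sum of currents leaving = 0; resistances in Ω):
  Node 0: (V_0 - V_1)/1.8 + (V_0 - V_5)/51000 + (V_0 - V_2)/11 + (V_0 - V_4)/16 + (V_0 - 0)/39 - 1 = 0
  Node 1: (V_1 - V_0)/1.8 + (V_1 - V_4)/150 + (V_1 - 0)/1500 + (V_1 - V_2)/6200 + (V_1 - V_3)/36000 + (V_1 - V_5)/30000 = 0
  Node 2: (V_2 - V_0)/11 + (V_2 - V_1)/6200 + (V_2 - V_4)/2 + (V_2 - V_3)/110 + (V_2 - V_5)/11 + (V_2 - V_6)/9100 = 0
  Node 3: (V_3 - V_1)/36000 + (V_3 - V_2)/110 + (V_3 - V_4)/12 + (V_3 - V_6)/1.6 + (V_3 - 0)/16000 = 0
  Node 4: (V_4 - V_0)/16 + (V_4 - V_1)/150 + (V_4 - V_2)/2 + (V_4 - V_3)/12 + (V_4 - V_6)/620 + (V_4 - V_5)/180 + (V_4 - 0)/180 = 0
  Node 5: (V_5 - V_0)/51000 + (V_5 - V_1)/30000 + (V_5 - V_2)/11 + (V_5 - V_4)/180 = 0
  Node 6: (V_6 - V_2)/9100 + (V_6 - V_3)/1.6 + (V_6 - V_4)/620 + (V_6 - 0)/30000 = 0
Collecting terms (coefficients in siemens):
  0.7346·V_0 - 0.5556·V_1 - 0.09091·V_2 - 0.0625·V_4 - 0.00001961·V_5 = 1
  0.5631·V_1 - 0.5556·V_0 - 0.0001613·V_2 - 0.00002778·V_3 - 0.006667·V_4 - 0.00003333·V_5 = 0
  0.6912·V_2 - 0.09091·V_0 - 0.0001613·V_1 - 0.009091·V_3 - 0.5·V_4 - 0.09091·V_5 - 0.0001099·V_6 = 0
  0.7175·V_3 - 0.00002778·V_1 - 0.009091·V_2 - 0.08333·V_4 - 0.625·V_6 = 0
  0.6652·V_4 - 0.0625·V_0 - 0.006667·V_1 - 0.5·V_2 - 0.08333·V_3 - 0.005556·V_5 - 0.001613·V_6 = 0
  0.09652·V_5 - 0.00001961·V_0 - 0.00003333·V_1 - 0.09091·V_2 - 0.005556·V_4 = 0
  0.6268·V_6 - 0.0001099·V_2 - 0.625·V_3 - 0.001613·V_4 = 0
Solving these 7 simultaneous equations (Gaussian elimination) gives:
  V_0 = 31.5 V, V_1 = 31.45 V, V_2 = 30.5 V, V_3 = 30.31 V
  V_4 = 30.33 V, V_5 = 30.49 V, V_6 = 30.31 V
R_eq = V_0 / 1 A = 31.5 Ω

Final answer: 31.5 Ω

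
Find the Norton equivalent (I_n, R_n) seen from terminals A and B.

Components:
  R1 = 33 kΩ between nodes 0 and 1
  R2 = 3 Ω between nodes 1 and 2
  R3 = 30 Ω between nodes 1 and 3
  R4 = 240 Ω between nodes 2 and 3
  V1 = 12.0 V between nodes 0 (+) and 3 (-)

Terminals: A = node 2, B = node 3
Find the Thévenin equivalent first; then I_n = V_th/R_th and R_n = R_th.
Step 1 — V_th is the open-circuit voltage V_A - V_B (nothing connected across the terminals).
Nodal analysis, taking node 3 as the 0 V reference.
Source V1 fixes V_0 = 12 V.
KCL at each unknown node (sum of currents leaving = 0; resistances in Ω):
  Node 1: (V_1 - 12)/33000 + (V_1 - V_2)/3 + (V_1 - 0)/30 = 0
  Node 2: (V_2 - V_1)/3 + (V_2 - 0)/240 = 0
Collecting terms (coefficients in siemens):
  0.3667·V_1 - 0.3333·V_2 = 0.0003636
  0.3375·V_2 - 0.3333·V_1 = 0
Determinant D = (0.3667)(0.3375) - (-0.3333)(-0.3333) = 0.01265
V_1 = [(0.0003636)(0.3375) - (-0.3333)(0)]/D = 0.009702 V
V_2 = [(0.3667)(0) - (0.0003636)(-0.3333)]/D = 0.009583 V
V_th = V_2 - V_3 = 0.009583 - 0 = 0.009583 V
Step 2 — R_th: zero the source — replace V1 by a short circuit (node 3 merges into node 0) — and find the resistance seen between A (node 2) and B (node 0).
Reduce the network between node 2 (A) and node 0 (B) by series/parallel combination:
  Rp1 = R1 ‖ R3 (parallel, both between nodes 0 and 1) = 1/(1/33000 + 1/30) = 29.97 Ω
  Rs1 = R2 + Rp1 (series, joined only at node 1) = 3 + 29.97 = 32.97 Ω
  Rp2 = R4 ‖ Rs1 (parallel, both between nodes 0 and 2) = 1/(1/240 + 1/32.97) = 28.99 Ω
R_th = 28.99 Ω
I_n = V_th/R_th = 0.009583/28.99 = 0.0003306 A, and R_n = R_th = 28.99 Ω

Final answer: I_n = 0.0003306 A, R_n = 28.99 Ω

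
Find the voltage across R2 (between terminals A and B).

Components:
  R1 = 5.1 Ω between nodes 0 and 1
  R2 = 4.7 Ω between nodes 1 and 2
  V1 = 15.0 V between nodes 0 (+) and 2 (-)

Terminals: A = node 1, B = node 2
R1 and R2 are in series across V1 (node 0 → node 1 → node 2), and the output A–B is taken across R2, so this is a voltage divider.
Series current: I = V1/(R1 + R2) = 15/(5.1 + 4.7) = 15/9.8 = 1.531 A
V_R2 = I × R2 = V1 × R2/(R1 + R2) = 15 × 4.7/9.8 = 7.194 V

Final answer: 7.194 V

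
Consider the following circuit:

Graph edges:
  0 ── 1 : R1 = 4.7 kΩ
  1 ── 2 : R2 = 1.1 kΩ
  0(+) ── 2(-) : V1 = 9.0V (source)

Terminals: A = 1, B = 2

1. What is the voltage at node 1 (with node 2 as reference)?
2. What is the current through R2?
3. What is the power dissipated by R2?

Nodal analysis, taking node 2 as the 0 V reference.
Source V1 fixes V_0 = 9 V.
KCL at each unknown node (sum of currents leaving = 0; resistances in Ω):
  Node 1: (V_1 - 9)/4700 + (V_1 - 0)/1100 = 0
Collecting terms: 0.001122 × V_1 = 0.001915  =>  V_1 = 1.707 V
Part 1:
  Read off the nodal solution: V_1 = 1.707 V
Part 2:
  I_R2 = (V_1 - V_2)/R2 = (1.707 - 0)/1100 = 0.001552 A
  Magnitude: I_R2 = 0.001552 A
Part 3:
  I_R2 = (V_1 - V_2)/R2 = (1.707 - 0)/1100 = 0.001552 A
  P_R2 = I_R2² × R2 = (0.001552)² × 1100 = 0.002649 W

Final answers:
1. V_1 = 1.707 V
2. I_R2 = 0.001552 A
3. P_R2 = 0.002649 W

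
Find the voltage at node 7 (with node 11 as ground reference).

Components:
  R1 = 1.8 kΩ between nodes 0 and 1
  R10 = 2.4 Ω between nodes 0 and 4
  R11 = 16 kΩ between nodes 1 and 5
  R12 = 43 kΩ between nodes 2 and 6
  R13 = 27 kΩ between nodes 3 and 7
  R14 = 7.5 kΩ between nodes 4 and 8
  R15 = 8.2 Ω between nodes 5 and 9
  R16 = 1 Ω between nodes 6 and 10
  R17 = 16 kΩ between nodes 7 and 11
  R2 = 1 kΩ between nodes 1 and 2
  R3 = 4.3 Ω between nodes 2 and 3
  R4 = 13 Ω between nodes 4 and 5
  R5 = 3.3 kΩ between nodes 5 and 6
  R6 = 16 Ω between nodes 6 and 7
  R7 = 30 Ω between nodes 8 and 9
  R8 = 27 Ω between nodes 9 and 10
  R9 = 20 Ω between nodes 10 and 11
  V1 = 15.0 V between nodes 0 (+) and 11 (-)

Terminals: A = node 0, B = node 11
Nodal analysis, taking node 11 as the 0 V reference.
Source V1 fixes V_0 = 15 V.
KCL at each unknown node (sum of currents leaving = 0; resistances in Ω):
  Node 1: (V_1 - 15)/1800 + (V_1 - V_2)/1000 + (V_1 - V_5)/16000 = 0
  Node 2: (V_2 - V_1)/1000 + (V_2 - V_3)/4.3 + (V_2 - V_6)/43000 = 0
  Node 3: (V_3 - V_2)/4.3 + (V_3 - V_7)/27000 = 0
  Node 4: (V_4 - V_5)/13 + (V_4 - 15)/2.4 + (V_4 - V_8)/7500 = 0
  Node 5: (V_5 - V_4)/13 + (V_5 - V_6)/3300 + (V_5 - V_1)/16000 + (V_5 - V_9)/8.2 = 0
  Node 6: (V_6 - V_5)/3300 + (V_6 - V_7)/16 + (V_6 - V_2)/43000 + (V_6 - V_10)/1 = 0
  Node 7: (V_7 - V_6)/16 + (V_7 - V_3)/27000 + (V_7 - 0)/16000 = 0
  Node 8: (V_8 - V_9)/30 + (V_8 - V_4)/7500 = 0
  Node 9: (V_9 - V_8)/30 + (V_9 - V_10)/27 + (V_9 - V_5)/8.2 = 0
  Node 10: (V_10 - V_9)/27 + (V_10 - 0)/20 + (V_10 - V_6)/1 = 0
Collecting terms (coefficients in siemens):
  0.001618·V_1 - 0.001·V_2 - 0.0000625·V_5 = 0.008333
  0.2336·V_2 - 0.001·V_1 - 0.2326·V_3 - 0.00002326·V_6 = 0
  0.2326·V_3 - 0.2326·V_2 - 0.00003704·V_7 = 0
  0.4937·V_4 - 0.07692·V_5 - 0.0001333·V_8 = 6.25
  0.1992·V_5 - 0.0000625·V_1 - 0.07692·V_4 - 0.000303·V_6 - 0.122·V_9 = 0
  1.063·V_6 - 0.00002326·V_2 - 0.000303·V_5 - 0.0625·V_7 - 1·V_10 = 0
  0.0626·V_7 - 0.00003704·V_3 - 0.0625·V_6 = 0
  0.03347·V_8 - 0.0001333·V_4 - 0.03333·V_9 = 0
  0.1923·V_9 - 0.122·V_5 - 0.03333·V_8 - 0.03704·V_10 = 0
  1.087·V_10 - 1·V_6 - 0.03704·V_9 = 0
Solving these 10 simultaneous equations (Gaussian elimination) gives:
  V_1 = 13.79 V, V_2 = 13.25 V, V_3 = 13.25 V, V_4 = 14.49 V
  V_5 = 11.72 V, V_6 = 4.282 V, V_7 = 4.283 V, V_8 = 10.01 V
  V_9 = 9.989 V, V_10 = 4.28 V
The requested potential is V_7 = 4.283 V.

Final answer: V_7 = 4.283 V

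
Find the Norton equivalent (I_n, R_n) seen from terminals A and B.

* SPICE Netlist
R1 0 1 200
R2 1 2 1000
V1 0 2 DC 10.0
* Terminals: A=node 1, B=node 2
Find the Thévenin equivalent first; then I_n = V_th/R_th and R_n = R_th.
Step 1 — V_th is the open-circuit voltage V_A - V_B (nothing connected across the terminals).
Nodal analysis, taking node 2 as the 0 V reference.
Source V1 fixes V_0 = 10 V.
KCL at each unknown node (sum of currents leaving = 0; resistances in Ω):
  Node 1: (V_1 - 10)/200 + (V_1 - 0)/1000 = 0
Collecting terms: 0.006 × V_1 = 0.05  =>  V_1 = 8.333 V
V_th = V_1 - V_2 = 8.333 - 0 = 8.333 V
Step 2 — R_th: zero the source — replace V1 by a short circuit (node 2 merges into node 0) — and find the resistance seen between A (node 1) and B (node 0).
Reduce the network between node 1 (A) and node 0 (B) by series/parallel combination:
  Rp1 = R1 ‖ R2 (parallel, both between nodes 0 and 1) = 1/(1/200 + 1/1000) = 166.7 Ω
R_th = 166.7 Ω
I_n = V_th/R_th = 8.333/166.7 = 0.05 A, and R_n = R_th = 166.7 Ω

Final answer: I_n = 0.05 A, R_n = 166.7 Ω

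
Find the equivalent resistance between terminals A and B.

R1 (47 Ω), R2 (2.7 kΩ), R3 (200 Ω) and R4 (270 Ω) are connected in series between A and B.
Reduce the network between node 0 (A) and node 4 (B) by series/parallel combination:
  Rs1 = R1 + R2 (series, joined only at node 1) = 47 + 2700 = 2747 Ω
  Rs2 = R3 + Rs1 (series, joined only at node 2) = 200 + 2747 = 2947 Ω
  Rs3 = R4 + Rs2 (series, joined only at node 3) = 270 + 2947 = 3217 Ω
R_eq = 3.217 kΩ

Final answer: 3.217 kΩ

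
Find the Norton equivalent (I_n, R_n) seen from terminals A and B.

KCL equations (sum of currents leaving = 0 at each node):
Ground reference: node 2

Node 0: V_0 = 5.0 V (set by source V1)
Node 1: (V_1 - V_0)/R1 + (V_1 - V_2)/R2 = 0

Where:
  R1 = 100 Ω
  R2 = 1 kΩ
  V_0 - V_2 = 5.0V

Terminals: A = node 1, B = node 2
Find the Thévenin equivalent first; then I_n = V_th/R_th and R_n = R_th.
Step 1 — V_th is the open-circuit voltage V_A - V_B (nothing connected across the terminals).
Nodal analysis, taking node 2 as the 0 V reference.
Source V1 fixes V_0 = 5 V.
KCL at each unknown node (sum of currents leaving = 0; resistances in Ω):
  Node 1: (V_1 - 5)/100 + (V_1 - 0)/1000 = 0
Collecting terms: 0.011 × V_1 = 0.05  =>  V_1 = 4.545 V
V_th = V_1 - V_2 = 4.545 - 0 = 4.545 V
Step 2 — R_th: zero the source — replace V1 by a short circuit (node 2 merges into node 0) — and find the resistance seen between A (node 1) and B (node 0).
Reduce the network between node 1 (A) and node 0 (B) by series/parallel combination:
  Rp1 = R1 ‖ R2 (parallel, both between nodes 0 and 1) = 1/(1/100 + 1/1000) = 90.91 Ω
R_th = 90.91 Ω
I_n = V_th/R_th = 4.545/90.91 = 0.05 A, and R_n = R_th = 90.91 Ω

Final answer: I_n = 0.05 A, R_n = 90.91 Ω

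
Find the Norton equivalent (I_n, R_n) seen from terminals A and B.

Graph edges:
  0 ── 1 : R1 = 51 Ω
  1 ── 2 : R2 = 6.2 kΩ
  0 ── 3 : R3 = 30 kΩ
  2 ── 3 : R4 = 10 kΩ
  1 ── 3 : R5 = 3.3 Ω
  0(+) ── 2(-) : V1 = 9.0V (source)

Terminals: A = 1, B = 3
Find the Thévenin equivalent first; then I_n = V_th/R_th and R_n = R_th.
Step 1 — V_th is the open-circuit voltage V_A - V_B (nothing connected across the terminals).
Nodal analysis, taking node 2 as the 0 V reference.
Source V1 fixes V_0 = 9 V.
KCL at each unknown node (sum of currents leaving = 0; resistances in Ω):
  Node 1: (V_1 - 9)/51 + (V_1 - 0)/6200 + (V_1 - V_3)/3.3 = 0
  Node 3: (V_3 - 9)/30000 + (V_3 - 0)/10000 + (V_3 - V_1)/3.3 = 0
Collecting terms (coefficients in siemens):
  0.3228·V_1 - 0.303·V_3 = 0.1765
  0.3032·V_3 - 0.303·V_1 = 0.0003
Determinant D = (0.3228)(0.3032) - (-0.303)(-0.303) = 0.006034
V_1 = [(0.1765)(0.3032) - (-0.303)(0.0003)]/D = 8.882 V
V_3 = [(0.3228)(0.0003) - (0.1765)(-0.303)]/D = 8.879 V
V_th = V_1 - V_3 = 8.882 - 8.879 = 0.002917 V
Step 2 — R_th: zero the source — replace V1 by a short circuit (node 2 merges into node 0) — and find the resistance seen between A (node 1) and B (node 3).
Reduce the network between node 1 (A) and node 3 (B) by series/parallel combination:
  Rp1 = R1 ‖ R2 (parallel, both between nodes 0 and 1) = 1/(1/51 + 1/6200) = 50.58 Ω
  Rp2 = R3 ‖ R4 (parallel, both between nodes 0 and 3) = 1/(1/30000 + 1/10000) = 7500 Ω
  Rs1 = Rp1 + Rp2 (series, joined only at node 0) = 50.58 + 7500 = 7551 Ω
  Rp3 = R5 ‖ Rs1 (parallel, both between nodes 1 and 3) = 1/(1/3.3 + 1/7551) = 3.299 Ω
R_th = 3.299 Ω
I_n = V_th/R_th = 0.002917/3.299 = 0.0008842 A, and R_n = R_th = 3.299 Ω

Final answer: I_n = 0.0008842 A, R_n = 3.299 Ω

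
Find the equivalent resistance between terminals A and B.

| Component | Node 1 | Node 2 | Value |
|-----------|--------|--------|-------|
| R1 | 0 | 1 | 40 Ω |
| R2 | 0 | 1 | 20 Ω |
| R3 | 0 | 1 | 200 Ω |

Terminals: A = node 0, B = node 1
Reduce the network between node 0 (A) and node 1 (B) by series/parallel combination:
  Rp1 = R1 ‖ R2 ‖ R3 (parallel, all between nodes 0 and 1) = 1/(1/40 + 1/20 + 1/200) = 12.5 Ω
R_eq = 12.5 Ω

Final answer: 12.5 Ω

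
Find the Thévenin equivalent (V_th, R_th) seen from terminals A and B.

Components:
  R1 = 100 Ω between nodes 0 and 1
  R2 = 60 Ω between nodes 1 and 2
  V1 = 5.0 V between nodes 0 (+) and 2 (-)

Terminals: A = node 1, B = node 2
Step 1 — V_th is the open-circuit voltage V_A - V_B (nothing connected across the terminals).
Nodal analysis, taking node 2 as the 0 V reference.
Source V1 fixes V_0 = 5 V.
KCL at each unknown node (sum of currents leaving = 0; resistances in Ω):
  Node 1: (V_1 - 5)/100 + (V_1 - 0)/60 = 0
Collecting terms: 0.02667 × V_1 = 0.05  =>  V_1 = 1.875 V
V_th = V_1 - V_2 = 1.875 - 0 = 1.875 V
Step 2 — R_th: zero the source — replace V1 by a short circuit (node 2 merges into node 0) — and find the resistance seen between A (node 1) and B (node 0).
Reduce the network between node 1 (A) and node 0 (B) by series/parallel combination:
  Rp1 = R1 ‖ R2 (parallel, both between nodes 0 and 1) = 1/(1/100 + 1/60) = 37.5 Ω
R_th = 37.5 Ω

Final answer: V_th = 1.875 V, R_th = 37.5 Ω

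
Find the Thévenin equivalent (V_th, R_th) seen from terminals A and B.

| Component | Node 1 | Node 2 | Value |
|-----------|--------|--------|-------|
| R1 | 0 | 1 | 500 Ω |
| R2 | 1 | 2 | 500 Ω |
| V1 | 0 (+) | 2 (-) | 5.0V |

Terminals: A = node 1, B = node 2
Step 1 — V_th is the open-circuit voltage V_A - V_B (nothing connected across the terminals).
Nodal analysis, taking node 2 as the 0 V reference.
Source V1 fixes V_0 = 5 V.
KCL at each unknown node (sum of currents leaving = 0; resistances in Ω):
  Node 1: (V_1 - 5)/500 + (V_1 - 0)/500 = 0
Collecting terms: 0.004 × V_1 = 0.01  =>  V_1 = 2.5 V
V_th = V_1 - V_2 = 2.5 - 0 = 2.5 V
Step 2 — R_th: zero the source — replace V1 by a short circuit (node 2 merges into node 0) — and find the resistance seen between A (node 1) and B (node 0).
Reduce the network between node 1 (A) and node 0 (B) by series/parallel combination:
  Rp1 = R1 ‖ R2 (parallel, both between nodes 0 and 1) = 1/(1/500 + 1/500) = 250 Ω
R_th = 250 Ω

Final answer: V_th = 2.5 V, R_th = 250 Ω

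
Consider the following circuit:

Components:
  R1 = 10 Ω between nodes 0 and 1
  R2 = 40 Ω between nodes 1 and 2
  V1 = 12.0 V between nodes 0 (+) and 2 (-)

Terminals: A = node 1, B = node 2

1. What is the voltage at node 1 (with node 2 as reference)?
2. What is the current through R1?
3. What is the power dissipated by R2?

Nodal analysis, taking node 2 as the 0 V reference.
Source V1 fixes V_0 = 12 V.
KCL at each unknown node (sum of currents leaving = 0; resistances in Ω):
  Node 1: (V_1 - 12)/10 + (V_1 - 0)/40 = 0
Collecting terms: 0.125 × V_1 = 1.2  =>  V_1 = 9.6 V
Part 1:
  Read off the nodal solution: V_1 = 9.6 V
Part 2:
  I_R1 = (V_0 - V_1)/R1 = (12 - 9.6)/10 = 0.24 A
  Magnitude: I_R1 = 0.24 A
Part 3:
  I_R2 = (V_1 - V_2)/R2 = (9.6 - 0)/40 = 0.24 A
  P_R2 = I_R2² × R2 = (0.24)² × 40 = 2.304 W

Final answers:
1. V_1 = 9.6 V
2. I_R1 = 0.24 A
3. P_R2 = 2.304 W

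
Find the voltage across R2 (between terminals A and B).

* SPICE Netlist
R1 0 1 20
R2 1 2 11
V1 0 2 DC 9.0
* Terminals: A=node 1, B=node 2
R1 and R2 are in series across V1 (node 0 → node 1 → node 2), and the output A–B is taken across R2, so this is a voltage divider.
Series current: I = V1/(R1 + R2) = 9/(20 + 11) = 9/31 = 0.2903 A
V_R2 = I × R2 = V1 × R2/(R1 + R2) = 9 × 11/31 = 3.194 V

Final answer: 3.194 V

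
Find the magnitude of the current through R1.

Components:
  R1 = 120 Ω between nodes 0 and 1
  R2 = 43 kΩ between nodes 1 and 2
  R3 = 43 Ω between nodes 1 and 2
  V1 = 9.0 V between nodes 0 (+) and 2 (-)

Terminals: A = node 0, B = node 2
Nodal analysis, taking node 2 as the 0 V reference.
Source V1 fixes V_0 = 9 V.
KCL at each unknown node (sum of currents leaving = 0; resistances in Ω):
  Node 1: (V_1 - 9)/120 + (V_1 - 0)/43000 + (V_1 - 0)/43 = 0
Collecting terms: 0.03161 × V_1 = 0.075  =>  V_1 = 2.372 V
I_R1 = (V_0 - V_1)/R1 = (9 - 2.372)/120 = 0.05523 A
|I_R1| = 0.05523 A

Final answer: |I_R1| = 0.05523 A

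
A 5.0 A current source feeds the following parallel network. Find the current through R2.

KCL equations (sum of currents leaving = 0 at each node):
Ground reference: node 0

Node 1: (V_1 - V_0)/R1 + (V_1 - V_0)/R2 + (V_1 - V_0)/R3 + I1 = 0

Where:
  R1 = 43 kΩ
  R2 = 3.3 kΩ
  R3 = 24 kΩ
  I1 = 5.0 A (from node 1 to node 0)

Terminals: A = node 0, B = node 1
All resistors sit directly between nodes 0 and 1, so they are in parallel and share one voltage V; the full source current 5 A splits among them.
1/R_par = 1/43000 + 1/3300 + 1/24000 = 0.000368 S  =>  R_par = 2718 Ω
V = I × R_par = 5 × 2718 = 13590 V
I_R2 = V/R2 = 13590/3300 = 4.118 A

Final answer: 4.118 A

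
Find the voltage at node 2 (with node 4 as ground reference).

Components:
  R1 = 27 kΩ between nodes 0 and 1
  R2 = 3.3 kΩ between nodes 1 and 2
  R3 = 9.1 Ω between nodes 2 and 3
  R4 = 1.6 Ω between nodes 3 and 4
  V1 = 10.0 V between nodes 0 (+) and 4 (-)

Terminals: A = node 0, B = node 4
Nodal analysis, taking node 4 as the 0 V reference.
Source V1 fixes V_0 = 10 V.
KCL at each unknown node (sum of currents leaving = 0; resistances in Ω):
  Node 1: (V_1 - 10)/27000 + (V_1 - V_2)/3300 = 0
  Node 2: (V_2 - V_1)/3300 + (V_2 - V_3)/9.1 = 0
  Node 3: (V_3 - V_2)/9.1 + (V_3 - 0)/1.6 = 0
Collecting terms (coefficients in siemens):
  0.0003401·V_1 - 0.000303·V_2 = 0.0003704
  0.1102·V_2 - 0.000303·V_1 - 0.1099·V_3 = 0
  0.7349·V_3 - 0.1099·V_2 = 0
Solving these 3 simultaneous equations (Gaussian elimination) gives:
  V_1 = 1.092 V, V_2 = 0.00353 V, V_3 = 0.0005279 V
The requested potential is V_2 = 0.00353 V.

Final answer: V_2 = 0.00353 V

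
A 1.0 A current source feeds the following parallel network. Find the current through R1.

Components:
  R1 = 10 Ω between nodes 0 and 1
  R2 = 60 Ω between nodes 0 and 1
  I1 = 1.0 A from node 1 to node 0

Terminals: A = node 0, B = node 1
All resistors sit directly between nodes 0 and 1, so they are in parallel and share one voltage V; the full source current 1 A splits among them.
1/R_par = 1/10 + 1/60 = 0.1167 S  =>  R_par = 8.571 Ω
V = I × R_par = 1 × 8.571 = 8.571 V
I_R1 = V/R1 = 8.571/10 = 0.8571 A

Final answer: 0.8571 A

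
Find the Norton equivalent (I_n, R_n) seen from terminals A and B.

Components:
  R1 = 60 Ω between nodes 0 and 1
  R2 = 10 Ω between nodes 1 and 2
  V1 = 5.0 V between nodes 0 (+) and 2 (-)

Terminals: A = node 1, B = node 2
Find the Thévenin equivalent first; then I_n = V_th/R_th and R_n = R_th.
Step 1 — V_th is the open-circuit voltage V_A - V_B (nothing connected across the terminals).
Nodal analysis, taking node 2 as the 0 V reference.
Source V1 fixes V_0 = 5 V.
KCL at each unknown node (sum of currents leaving = 0; resistances in Ω):
  Node 1: (V_1 - 5)/60 + (V_1 - 0)/10 = 0
Collecting terms: 0.1167 × V_1 = 0.08333  =>  V_1 = 0.7143 V
V_th = V_1 - V_2 = 0.7143 - 0 = 0.7143 V
Step 2 — R_th: zero the source — replace V1 by a short circuit (node 2 merges into node 0) — and find the resistance seen between A (node 1) and B (node 0).
Reduce the network between node 1 (A) and node 0 (B) by series/parallel combination:
  Rp1 = R1 ‖ R2 (parallel, both between nodes 0 and 1) = 1/(1/60 + 1/10) = 8.571 Ω
R_th = 8.571 Ω
I_n = V_th/R_th = 0.7143/8.571 = 0.08333 A, and R_n = R_th = 8.571 Ω

Final answer: I_n = 0.08333 A, R_n = 8.571 Ω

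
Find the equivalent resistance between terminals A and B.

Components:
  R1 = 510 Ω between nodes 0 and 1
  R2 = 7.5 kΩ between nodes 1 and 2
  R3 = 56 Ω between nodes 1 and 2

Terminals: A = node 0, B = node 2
Reduce the network between node 0 (A) and node 2 (B) by series/parallel combination:
  Rp1 = R2 ‖ R3 (parallel, both between nodes 1 and 2) = 1/(1/7500 + 1/56) = 55.58 Ω
  Rs1 = R1 + Rp1 (series, joined only at node 1) = 510 + 55.58 = 565.6 Ω
R_eq = 565.6 Ω

Final answer: 565.6 Ω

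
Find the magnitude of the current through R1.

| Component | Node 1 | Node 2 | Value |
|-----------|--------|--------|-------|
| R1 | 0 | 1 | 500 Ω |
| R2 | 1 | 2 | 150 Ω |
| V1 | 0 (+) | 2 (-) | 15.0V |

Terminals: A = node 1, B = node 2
Nodal analysis, taking node 2 as the 0 V reference.
Source V1 fixes V_0 = 15 V.
KCL at each unknown node (sum of currents leaving = 0; resistances in Ω):
  Node 1: (V_1 - 15)/500 + (V_1 - 0)/150 = 0
Collecting terms: 0.008667 × V_1 = 0.03  =>  V_1 = 3.462 V
I_R1 = (V_0 - V_1)/R1 = (15 - 3.462)/500 = 0.02308 A
|I_R1| = 0.02308 A

Final answer: |I_R1| = 0.02308 A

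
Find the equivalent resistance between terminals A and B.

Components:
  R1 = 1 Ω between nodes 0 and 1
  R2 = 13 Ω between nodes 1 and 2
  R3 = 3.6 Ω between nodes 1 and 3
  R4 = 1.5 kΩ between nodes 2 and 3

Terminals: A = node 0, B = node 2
Reduce the network between node 0 (A) and node 2 (B) by series/parallel combination:
  Rs1 = R3 + R4 (series, joined only at node 3) = 3.6 + 1500 = 1504 Ω
  Rp1 = R2 ‖ Rs1 (parallel, both between nodes 1 and 2) = 1/(1/13 + 1/1504) = 12.89 Ω
  Rs2 = R1 + Rp1 (series, joined only at node 1) = 1 + 12.89 = 13.89 Ω
R_eq = 13.89 Ω

Final answer: 13.89 Ω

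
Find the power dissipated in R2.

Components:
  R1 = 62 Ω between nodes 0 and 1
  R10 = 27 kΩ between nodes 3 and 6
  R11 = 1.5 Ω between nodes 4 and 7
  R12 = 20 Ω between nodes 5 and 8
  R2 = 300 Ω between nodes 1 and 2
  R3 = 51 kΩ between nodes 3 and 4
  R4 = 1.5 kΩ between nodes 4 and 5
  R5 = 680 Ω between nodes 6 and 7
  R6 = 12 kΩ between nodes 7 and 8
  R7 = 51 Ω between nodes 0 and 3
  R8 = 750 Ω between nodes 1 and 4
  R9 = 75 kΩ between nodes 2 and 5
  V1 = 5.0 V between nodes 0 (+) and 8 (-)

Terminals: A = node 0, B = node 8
Nodal analysis, taking node 8 as the 0 V reference.
Source V1 fixes V_0 = 5 V.
KCL at each unknown node (sum of currents leaving = 0; resistances in Ω):
  Node 1: (V_1 - 5)/62 + (V_1 - V_2)/300 + (V_1 - V_4)/750 = 0
  Node 2: (V_2 - V_1)/300 + (V_2 - V_5)/75000 = 0
  Node 3: (V_3 - V_4)/51000 + (V_3 - 5)/51 + (V_3 - V_6)/27000 = 0
  Node 4: (V_4 - V_3)/51000 + (V_4 - V_5)/1500 + (V_4 - V_1)/750 + (V_4 - V_7)/1.5 = 0
  Node 5: (V_5 - V_4)/1500 + (V_5 - V_2)/75000 + (V_5 - 0)/20 = 0
  Node 6: (V_6 - V_7)/680 + (V_6 - V_3)/27000 = 0
  Node 7: (V_7 - V_6)/680 + (V_7 - 0)/12000 + (V_7 - V_4)/1.5 = 0
Collecting terms (coefficients in siemens):
  0.0208·V_1 - 0.003333·V_2 - 0.001333·V_4 = 0.08065
  0.003347·V_2 - 0.003333·V_1 - 0.00001333·V_5 = 0
  0.01966·V_3 - 0.00001961·V_4 - 0.00003704·V_6 = 0.09804
  0.6687·V_4 - 0.001333·V_1 - 0.00001961·V_3 - 0.0006667·V_5 - 0.6667·V_7 = 0
  0.05068·V_5 - 0.00001333·V_2 - 0.0006667·V_4 = 0
  0.001508·V_6 - 0.00003704·V_3 - 0.001471·V_7 = 0
  0.6682·V_7 - 0.6667·V_4 - 0.001471·V_6 = 0
Solving these 7 simultaneous equations (Gaussian elimination) gives:
  V_1 = 4.857 V, V_2 = 4.837 V, V_3 = 4.995 V, V_4 = 3.171 V
  V_5 = 0.04298 V, V_6 = 3.215 V, V_7 = 3.171 V
I_R2 = (V_1 - V_2)/R2 = (4.857 - 4.837)/300 = 0.00006393 A
P_R2 = I_R2² × R2 = (0.00006393)² × 300 = 0.000001226 W

Final answer: 1.226e-06 W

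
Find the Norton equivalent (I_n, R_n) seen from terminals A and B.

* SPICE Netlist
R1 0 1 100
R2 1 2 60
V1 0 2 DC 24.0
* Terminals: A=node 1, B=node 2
Find the Thévenin equivalent first; then I_n = V_th/R_th and R_n = R_th.
Step 1 — V_th is the open-circuit voltage V_A - V_B (nothing connected across the terminals).
Nodal analysis, taking node 2 as the 0 V reference.
Source V1 fixes V_0 = 24 V.
KCL at each unknown node (sum of currents leaving = 0; resistances in Ω):
  Node 1: (V_1 - 24)/100 + (V_1 - 0)/60 = 0
Collecting terms: 0.02667 × V_1 = 0.24  =>  V_1 = 9 V
V_th = V_1 - V_2 = 9 - 0 = 9 V
Step 2 — R_th: zero the source — replace V1 by a short circuit (node 2 merges into node 0) — and find the resistance seen between A (node 1) and B (node 0).
Reduce the network between node 1 (A) and node 0 (B) by series/parallel combination:
  Rp1 = R1 ‖ R2 (parallel, both between nodes 0 and 1) = 1/(1/100 + 1/60) = 37.5 Ω
R_th = 37.5 Ω
I_n = V_th/R_th = 9/37.5 = 0.24 A, and R_n = R_th = 37.5 Ω

Final answer: I_n = 0.24 A, R_n = 37.5 Ω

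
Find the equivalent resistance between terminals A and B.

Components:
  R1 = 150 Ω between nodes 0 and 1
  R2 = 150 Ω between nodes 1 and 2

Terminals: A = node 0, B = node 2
Reduce the network between node 0 (A) and node 2 (B) by series/parallel combination:
  Rs1 = R1 + R2 (series, joined only at node 1) = 150 + 150 = 300 Ω
R_eq = 300 Ω

Final answer: 300 Ω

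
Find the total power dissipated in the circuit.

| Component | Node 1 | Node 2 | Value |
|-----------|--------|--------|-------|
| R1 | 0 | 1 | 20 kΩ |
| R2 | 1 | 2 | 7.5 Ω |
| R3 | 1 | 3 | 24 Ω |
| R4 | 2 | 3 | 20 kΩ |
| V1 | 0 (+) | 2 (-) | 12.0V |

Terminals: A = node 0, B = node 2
Nodal analysis, taking node 2 as the 0 V reference.
Source V1 fixes V_0 = 12 V.
KCL at each unknown node (sum of currents leaving = 0; resistances in Ω):
  Node 1: (V_1 - 12)/20000 + (V_1 - 0)/7.5 + (V_1 - V_3)/24 = 0
  Node 3: (V_3 - V_1)/24 + (V_3 - 0)/20000 = 0
Collecting terms (coefficients in siemens):
  0.175·V_1 - 0.04167·V_3 = 0.0006
  0.04172·V_3 - 0.04167·V_1 = 0
Determinant D = (0.175)(0.04172) - (-0.04167)(-0.04167) = 0.005566
V_1 = [(0.0006)(0.04172) - (-0.04167)(0)]/D = 0.004497 V
V_3 = [(0.175)(0) - (0.0006)(-0.04167)]/D = 0.004491 V
Power in each resistor, P = (ΔV)²/R:
  P_R1 = (12 - 0.004497)²/20000 = 0.007195 W
  P_R2 = (0.004497 - 0)²/7.5 = 0.000002696 W
  P_R3 = (0.004497 - 0.004491)²/24 = 0.00000000000121 W
  P_R4 = (0 - 0.004491)²/20000 = 0.000000001009 W
P_total = P_R1 + P_R2 + P_R3 + P_R4 = 0.007197 W

Final answer: 0.007197 W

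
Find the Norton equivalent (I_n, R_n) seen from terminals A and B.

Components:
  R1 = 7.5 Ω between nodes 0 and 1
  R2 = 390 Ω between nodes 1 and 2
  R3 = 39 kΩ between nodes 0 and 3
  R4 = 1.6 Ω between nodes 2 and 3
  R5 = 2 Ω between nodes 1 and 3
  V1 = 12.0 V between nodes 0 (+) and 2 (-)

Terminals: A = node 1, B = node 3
Find the Thévenin equivalent first; then I_n = V_th/R_th and R_n = R_th.
Step 1 — V_th is the open-circuit voltage V_A - V_B (nothing connected across the terminals).
Nodal analysis, taking node 2 as the 0 V reference.
Source V1 fixes V_0 = 12 V.
KCL at each unknown node (sum of currents leaving = 0; resistances in Ω):
  Node 1: (V_1 - 12)/7.5 + (V_1 - 0)/390 + (V_1 - V_3)/2 = 0
  Node 3: (V_3 - 12)/39000 + (V_3 - 0)/1.6 + (V_3 - V_1)/2 = 0
Collecting terms (coefficients in siemens):
  0.6359·V_1 - 0.5·V_3 = 1.6
  1.125·V_3 - 0.5·V_1 = 0.0003077
Determinant D = (0.6359)(1.125) - (-0.5)(-0.5) = 0.4654
V_1 = [(1.6)(1.125) - (-0.5)(0.0003077)]/D = 3.868 V
V_3 = [(0.6359)(0.0003077) - (1.6)(-0.5)]/D = 1.719 V
V_th = V_1 - V_3 = 3.868 - 1.719 = 2.149 V
Step 2 — R_th: zero the source — replace V1 by a short circuit (node 2 merges into node 0) — and find the resistance seen between A (node 1) and B (node 3).
Reduce the network between node 1 (A) and node 3 (B) by series/parallel combination:
  Rp1 = R1 ‖ R2 (parallel, both between nodes 0 and 1) = 1/(1/7.5 + 1/390) = 7.358 Ω
  Rp2 = R3 ‖ R4 (parallel, both between nodes 0 and 3) = 1/(1/39000 + 1/1.6) = 1.6 Ω
  Rs1 = Rp1 + Rp2 (series, joined only at node 0) = 7.358 + 1.6 = 8.958 Ω
  Rp3 = R5 ‖ Rs1 (parallel, both between nodes 1 and 3) = 1/(1/2 + 1/8.958) = 1.635 Ω
R_th = 1.635 Ω
I_n = V_th/R_th = 2.149/1.635 = 1.314 A, and R_n = R_th = 1.635 Ω

Final answer: I_n = 1.314 A, R_n = 1.635 Ω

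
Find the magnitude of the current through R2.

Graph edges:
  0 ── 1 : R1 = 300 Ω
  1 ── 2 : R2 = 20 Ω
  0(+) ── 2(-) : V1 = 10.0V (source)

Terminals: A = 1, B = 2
Nodal analysis, taking node 2 as the 0 V reference.
Source V1 fixes V_0 = 10 V.
KCL at each unknown node (sum of currents leaving = 0; resistances in Ω):
  Node 1: (V_1 - 10)/300 + (V_1 - 0)/20 = 0
Collecting terms: 0.05333 × V_1 = 0.03333  =>  V_1 = 0.625 V
I_R2 = (V_1 - V_2)/R2 = (0.625 - 0)/20 = 0.03125 A
|I_R2| = 0.03125 A

Final answer: |I_R2| = 0.03125 A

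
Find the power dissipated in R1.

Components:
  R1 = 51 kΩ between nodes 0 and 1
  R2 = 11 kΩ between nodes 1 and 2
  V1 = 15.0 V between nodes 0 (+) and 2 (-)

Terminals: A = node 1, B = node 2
Nodal analysis, taking node 2 as the 0 V reference.
Source V1 fixes V_0 = 15 V.
KCL at each unknown node (sum of currents leaving = 0; resistances in Ω):
  Node 1: (V_1 - 15)/51000 + (V_1 - 0)/11000 = 0
Collecting terms: 0.0001105 × V_1 = 0.0002941  =>  V_1 = 2.661 V
I_R1 = (V_0 - V_1)/R1 = (15 - 2.661)/51000 = 0.0002419 A
P_R1 = I_R1² × R1 = (0.0002419)² × 51000 = 0.002985 W

Final answer: 0.002985 W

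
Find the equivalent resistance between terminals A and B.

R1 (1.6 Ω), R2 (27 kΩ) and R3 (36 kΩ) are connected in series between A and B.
Reduce the network between node 0 (A) and node 3 (B) by series/parallel combination:
  Rs1 = R1 + R2 (series, joined only at node 1) = 1.6 + 27000 = 27000 Ω
  Rs2 = R3 + Rs1 (series, joined only at node 2) = 36000 + 27000 = 63000 Ω
R_eq = 63 kΩ

Final answer: 63 kΩ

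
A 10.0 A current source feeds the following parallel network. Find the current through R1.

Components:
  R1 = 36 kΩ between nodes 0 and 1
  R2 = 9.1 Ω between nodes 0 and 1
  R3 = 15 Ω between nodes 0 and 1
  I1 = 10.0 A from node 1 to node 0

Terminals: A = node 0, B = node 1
All resistors sit directly between nodes 0 and 1, so they are in parallel and share one voltage V; the full source current 10 A splits among them.
1/R_par = 1/36000 + 1/9.1 + 1/15 = 0.1766 S  =>  R_par = 5.663 Ω
V = I × R_par = 10 × 5.663 = 56.63 V
I_R1 = V/R1 = 56.63/36000 = 0.001573 A

Final answer: 0.001573 A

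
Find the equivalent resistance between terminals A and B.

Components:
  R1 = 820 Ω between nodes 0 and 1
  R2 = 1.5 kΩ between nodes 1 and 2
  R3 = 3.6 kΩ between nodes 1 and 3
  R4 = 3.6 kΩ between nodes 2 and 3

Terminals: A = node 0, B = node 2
Reduce the network between node 0 (A) and node 2 (B) by series/parallel combination:
  Rs1 = R3 + R4 (series, joined only at node 3) = 3600 + 3600 = 7200 Ω
  Rp1 = R2 ‖ Rs1 (parallel, both between nodes 1 and 2) = 1/(1/1500 + 1/7200) = 1241 Ω
  Rs2 = R1 + Rp1 (series, joined only at node 1) = 820 + 1241 = 2061 Ω
R_eq = 2.061 kΩ

Final answer: 2.061 kΩ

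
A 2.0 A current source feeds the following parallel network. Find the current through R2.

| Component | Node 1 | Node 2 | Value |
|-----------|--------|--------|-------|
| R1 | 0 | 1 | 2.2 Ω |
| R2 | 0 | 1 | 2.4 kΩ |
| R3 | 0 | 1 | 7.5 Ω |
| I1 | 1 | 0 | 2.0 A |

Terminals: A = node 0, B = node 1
All resistors sit directly between nodes 0 and 1, so they are in parallel and share one voltage V; the full source current 2 A splits among them.
1/R_par = 1/2.2 + 1/2400 + 1/7.5 = 0.5883 S  =>  R_par = 1.7 Ω
V = I × R_par = 2 × 1.7 = 3.4 V
I_R2 = V/R2 = 3.4/2400 = 0.001417 A

Final answer: 0.001417 A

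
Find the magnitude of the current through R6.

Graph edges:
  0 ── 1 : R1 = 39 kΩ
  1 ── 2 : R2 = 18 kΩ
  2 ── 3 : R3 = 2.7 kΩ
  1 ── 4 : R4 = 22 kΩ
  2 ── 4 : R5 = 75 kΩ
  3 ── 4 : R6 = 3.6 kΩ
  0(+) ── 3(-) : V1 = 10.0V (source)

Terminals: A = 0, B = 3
Nodal analysis, taking node 3 as the 0 V reference.
Source V1 fixes V_0 = 10 V.
KCL at each unknown node (sum of currents leaving = 0; resistances in Ω):
  Node 1: (V_1 - 10)/39000 + (V_1 - V_2)/18000 + (V_1 - V_4)/22000 = 0
  Node 2: (V_2 - V_1)/18000 + (V_2 - 0)/2700 + (V_2 - V_4)/75000 = 0
  Node 4: (V_4 - V_1)/22000 + (V_4 - V_2)/75000 + (V_4 - 0)/3600 = 0
Collecting terms (coefficients in siemens):
  0.0001267·V_1 - 0.00005556·V_2 - 0.00004545·V_4 = 0.0002564
  0.0004393·V_2 - 0.00005556·V_1 - 0.00001333·V_4 = 0
  0.0003366·V_4 - 0.00004545·V_1 - 0.00001333·V_2 = 0
Solving these 3 simultaneous equations (Gaussian elimination) gives:
  V_1 = 2.269 V, V_2 = 0.2966 V, V_4 = 0.3182 V
I_R6 = (V_3 - V_4)/R6 = (0 - 0.3182)/3600 = -0.00008838 A
|I_R6| = 0.00008838 A

Final answer: |I_R6| = 8.838e-05 A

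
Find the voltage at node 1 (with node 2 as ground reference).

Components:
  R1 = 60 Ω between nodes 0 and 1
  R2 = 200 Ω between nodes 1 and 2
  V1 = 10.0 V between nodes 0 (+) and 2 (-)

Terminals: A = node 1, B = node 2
Nodal analysis, taking node 2 as the 0 V reference.
Source V1 fixes V_0 = 10 V.
KCL at each unknown node (sum of currents leaving = 0; resistances in Ω):
  Node 1: (V_1 - 10)/60 + (V_1 - 0)/200 = 0
Collecting terms: 0.02167 × V_1 = 0.1667  =>  V_1 = 7.692 V
The requested potential is V_1 = 7.692 V.

Final answer: V_1 = 7.692 V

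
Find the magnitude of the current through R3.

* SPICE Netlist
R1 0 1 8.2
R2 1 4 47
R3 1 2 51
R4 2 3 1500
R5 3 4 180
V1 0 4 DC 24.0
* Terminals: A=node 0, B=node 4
Nodal analysis, taking node 4 as the 0 V reference.
Source V1 fixes V_0 = 24 V.
KCL at each unknown node (sum of currents leaving = 0; resistances in Ω):
  Node 1: (V_1 - 24)/8.2 + (V_1 - 0)/47 + (V_1 - V_2)/51 = 0
  Node 2: (V_2 - V_1)/51 + (V_2 - V_3)/1500 = 0
  Node 3: (V_3 - V_2)/1500 + (V_3 - 0)/180 = 0
Collecting terms (coefficients in siemens):
  0.1628·V_1 - 0.01961·V_2 = 2.927
  0.02027·V_2 - 0.01961·V_1 - 0.0006667·V_3 = 0
  0.006222·V_3 - 0.0006667·V_2 = 0
Solving these 3 simultaneous equations (Gaussian elimination) gives:
  V_1 = 20.35 V, V_2 = 19.75 V, V_3 = 2.116 V
I_R3 = (V_1 - V_2)/R3 = (20.35 - 19.75)/51 = 0.01176 A
|I_R3| = 0.01176 A

Final answer: |I_R3| = 0.01176 A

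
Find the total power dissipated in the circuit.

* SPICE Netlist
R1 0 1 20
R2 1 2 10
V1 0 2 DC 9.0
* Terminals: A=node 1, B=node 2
Nodal analysis, taking node 2 as the 0 V reference.
Source V1 fixes V_0 = 9 V.
KCL at each unknown node (sum of currents leaving = 0; resistances in Ω):
  Node 1: (V_1 - 9)/20 + (V_1 - 0)/10 = 0
Collecting terms: 0.15 × V_1 = 0.45  =>  V_1 = 3 V
Power in each resistor, P = (ΔV)²/R:
  P_R1 = (9 - 3)²/20 = 1.8 W
  P_R2 = (3 - 0)²/10 = 0.9 W
P_total = P_R1 + P_R2 = 2.7 W

Final answer: 2.7 W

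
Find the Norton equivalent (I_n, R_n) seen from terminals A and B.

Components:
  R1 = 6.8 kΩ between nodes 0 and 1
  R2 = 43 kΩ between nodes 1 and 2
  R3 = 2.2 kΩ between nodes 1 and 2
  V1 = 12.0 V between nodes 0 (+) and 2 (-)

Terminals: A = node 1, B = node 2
Find the Thévenin equivalent first; then I_n = V_th/R_th and R_n = R_th.
Step 1 — V_th is the open-circuit voltage V_A - V_B (nothing connected across the terminals).
Nodal analysis, taking node 2 as the 0 V reference.
Source V1 fixes V_0 = 12 V.
KCL at each unknown node (sum of currents leaving = 0; resistances in Ω):
  Node 1: (V_1 - 12)/6800 + (V_1 - 0)/43000 + (V_1 - 0)/2200 = 0
Collecting terms: 0.0006249 × V_1 = 0.001765  =>  V_1 = 2.824 V
V_th = V_1 - V_2 = 2.824 - 0 = 2.824 V
Step 2 — R_th: zero the source — replace V1 by a short circuit (node 2 merges into node 0) — and find the resistance seen between A (node 1) and B (node 0).
Reduce the network between node 1 (A) and node 0 (B) by series/parallel combination:
  Rp1 = R1 ‖ R2 ‖ R3 (parallel, all between nodes 0 and 1) = 1/(1/6800 + 1/43000 + 1/2200) = 1600 Ω
R_th = 1.6 kΩ
I_n = V_th/R_th = 2.824/1600 = 0.001765 A, and R_n = R_th = 1.6 kΩ

Final answer: I_n = 0.001765 A, R_n = 1.6 kΩ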